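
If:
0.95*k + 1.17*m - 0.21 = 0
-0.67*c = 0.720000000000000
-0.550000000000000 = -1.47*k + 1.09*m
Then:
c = -1.07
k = 0.32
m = -0.08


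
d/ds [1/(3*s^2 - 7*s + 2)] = (7 - 6*s)/(3*s^2 - 7*s + 2)^2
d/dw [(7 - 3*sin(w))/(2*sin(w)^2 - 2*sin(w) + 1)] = (6*sin(w)^2 - 28*sin(w) + 11)*cos(w)/(-2*sin(w) - cos(2*w) + 2)^2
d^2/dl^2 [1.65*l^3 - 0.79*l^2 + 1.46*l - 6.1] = 9.9*l - 1.58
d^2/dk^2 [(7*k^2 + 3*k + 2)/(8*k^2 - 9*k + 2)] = 8*(174*k^3 + 12*k^2 - 144*k + 53)/(512*k^6 - 1728*k^5 + 2328*k^4 - 1593*k^3 + 582*k^2 - 108*k + 8)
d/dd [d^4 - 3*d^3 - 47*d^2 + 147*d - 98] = 4*d^3 - 9*d^2 - 94*d + 147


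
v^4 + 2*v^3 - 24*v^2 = v^2*(v - 4)*(v + 6)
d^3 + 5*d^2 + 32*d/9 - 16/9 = (d - 1/3)*(d + 4/3)*(d + 4)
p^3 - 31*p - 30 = (p - 6)*(p + 1)*(p + 5)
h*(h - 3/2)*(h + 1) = h^3 - h^2/2 - 3*h/2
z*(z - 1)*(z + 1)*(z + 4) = z^4 + 4*z^3 - z^2 - 4*z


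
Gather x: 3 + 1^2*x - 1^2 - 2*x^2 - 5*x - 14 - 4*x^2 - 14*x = -6*x^2 - 18*x - 12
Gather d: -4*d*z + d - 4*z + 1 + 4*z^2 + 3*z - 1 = d*(1 - 4*z) + 4*z^2 - z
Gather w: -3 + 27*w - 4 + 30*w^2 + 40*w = 30*w^2 + 67*w - 7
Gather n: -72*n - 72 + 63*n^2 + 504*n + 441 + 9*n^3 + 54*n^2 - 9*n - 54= 9*n^3 + 117*n^2 + 423*n + 315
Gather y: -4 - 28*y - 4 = -28*y - 8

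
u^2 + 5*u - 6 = (u - 1)*(u + 6)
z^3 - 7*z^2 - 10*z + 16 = (z - 8)*(z - 1)*(z + 2)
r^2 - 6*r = r*(r - 6)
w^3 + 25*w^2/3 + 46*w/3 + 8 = (w + 1)*(w + 4/3)*(w + 6)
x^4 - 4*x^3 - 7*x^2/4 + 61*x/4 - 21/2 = (x - 7/2)*(x - 3/2)*(x - 1)*(x + 2)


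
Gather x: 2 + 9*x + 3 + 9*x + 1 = 18*x + 6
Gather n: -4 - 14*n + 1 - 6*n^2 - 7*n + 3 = -6*n^2 - 21*n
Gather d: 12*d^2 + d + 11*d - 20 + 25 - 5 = 12*d^2 + 12*d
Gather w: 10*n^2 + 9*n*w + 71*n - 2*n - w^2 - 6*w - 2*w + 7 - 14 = 10*n^2 + 69*n - w^2 + w*(9*n - 8) - 7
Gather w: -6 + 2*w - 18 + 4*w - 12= 6*w - 36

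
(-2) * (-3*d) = 6*d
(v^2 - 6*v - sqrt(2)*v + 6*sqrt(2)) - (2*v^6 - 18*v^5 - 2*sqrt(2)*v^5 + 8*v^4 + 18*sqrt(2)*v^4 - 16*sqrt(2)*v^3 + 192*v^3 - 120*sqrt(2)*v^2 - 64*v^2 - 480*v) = -2*v^6 + 2*sqrt(2)*v^5 + 18*v^5 - 18*sqrt(2)*v^4 - 8*v^4 - 192*v^3 + 16*sqrt(2)*v^3 + 65*v^2 + 120*sqrt(2)*v^2 - sqrt(2)*v + 474*v + 6*sqrt(2)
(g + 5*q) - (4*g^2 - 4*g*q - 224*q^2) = -4*g^2 + 4*g*q + g + 224*q^2 + 5*q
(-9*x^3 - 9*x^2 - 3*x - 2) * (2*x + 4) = -18*x^4 - 54*x^3 - 42*x^2 - 16*x - 8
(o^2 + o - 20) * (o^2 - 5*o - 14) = o^4 - 4*o^3 - 39*o^2 + 86*o + 280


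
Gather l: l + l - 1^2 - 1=2*l - 2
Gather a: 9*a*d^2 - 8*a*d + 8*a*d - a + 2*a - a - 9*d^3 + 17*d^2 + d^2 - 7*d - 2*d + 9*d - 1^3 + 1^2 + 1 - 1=9*a*d^2 - 9*d^3 + 18*d^2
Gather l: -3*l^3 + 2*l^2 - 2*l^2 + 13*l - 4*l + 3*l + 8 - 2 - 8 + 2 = -3*l^3 + 12*l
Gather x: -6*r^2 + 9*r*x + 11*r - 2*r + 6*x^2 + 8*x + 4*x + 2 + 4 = -6*r^2 + 9*r + 6*x^2 + x*(9*r + 12) + 6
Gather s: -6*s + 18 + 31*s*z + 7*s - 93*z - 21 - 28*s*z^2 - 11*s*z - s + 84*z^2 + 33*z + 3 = s*(-28*z^2 + 20*z) + 84*z^2 - 60*z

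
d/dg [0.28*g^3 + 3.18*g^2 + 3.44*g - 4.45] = 0.84*g^2 + 6.36*g + 3.44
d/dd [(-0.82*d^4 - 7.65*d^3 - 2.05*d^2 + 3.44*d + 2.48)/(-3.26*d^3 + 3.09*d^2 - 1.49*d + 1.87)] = (2.6732*d^6 - 5.06759999999998*d^5 - 26.6561*d^4 + 39.0922*d^3 - 26.2372*d^2 - 22.9934*d + 10.128)/(10.6276*d^6 - 20.1468*d^5 + 19.2629*d^4 - 21.4006*d^3 + 13.7767*d^2 - 5.5726*d + 3.4969)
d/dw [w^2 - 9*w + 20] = 2*w - 9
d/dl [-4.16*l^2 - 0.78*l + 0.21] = -8.32*l - 0.78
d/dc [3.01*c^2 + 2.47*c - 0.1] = 6.02*c + 2.47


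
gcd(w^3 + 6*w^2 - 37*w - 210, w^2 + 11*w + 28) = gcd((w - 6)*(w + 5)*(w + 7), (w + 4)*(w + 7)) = w + 7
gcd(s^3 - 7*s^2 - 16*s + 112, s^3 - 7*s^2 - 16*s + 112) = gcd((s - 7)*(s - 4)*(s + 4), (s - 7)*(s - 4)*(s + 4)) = s^3 - 7*s^2 - 16*s + 112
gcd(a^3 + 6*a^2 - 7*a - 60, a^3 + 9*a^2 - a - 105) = a^2 + 2*a - 15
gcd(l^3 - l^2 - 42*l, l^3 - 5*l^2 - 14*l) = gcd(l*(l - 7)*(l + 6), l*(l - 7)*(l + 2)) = l^2 - 7*l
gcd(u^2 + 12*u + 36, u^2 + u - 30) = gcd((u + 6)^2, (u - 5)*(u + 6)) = u + 6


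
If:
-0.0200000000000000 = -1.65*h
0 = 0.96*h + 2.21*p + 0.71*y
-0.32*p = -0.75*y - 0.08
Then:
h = 0.01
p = 0.03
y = -0.10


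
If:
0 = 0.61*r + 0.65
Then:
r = -1.07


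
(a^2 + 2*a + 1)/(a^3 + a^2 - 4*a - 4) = (a + 1)/(a^2 - 4)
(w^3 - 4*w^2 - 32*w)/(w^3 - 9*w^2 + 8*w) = (w + 4)/(w - 1)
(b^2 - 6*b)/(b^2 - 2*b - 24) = b/(b + 4)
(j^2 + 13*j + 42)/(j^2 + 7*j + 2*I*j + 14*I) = (j + 6)/(j + 2*I)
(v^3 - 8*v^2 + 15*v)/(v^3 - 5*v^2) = (v - 3)/v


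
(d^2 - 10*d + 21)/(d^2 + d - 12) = (d - 7)/(d + 4)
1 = 1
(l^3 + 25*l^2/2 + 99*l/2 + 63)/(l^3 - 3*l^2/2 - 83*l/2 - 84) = (l + 6)/(l - 8)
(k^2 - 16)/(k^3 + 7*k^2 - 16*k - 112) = 1/(k + 7)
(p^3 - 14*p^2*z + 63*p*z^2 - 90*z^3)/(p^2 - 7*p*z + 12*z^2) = (-p^2 + 11*p*z - 30*z^2)/(-p + 4*z)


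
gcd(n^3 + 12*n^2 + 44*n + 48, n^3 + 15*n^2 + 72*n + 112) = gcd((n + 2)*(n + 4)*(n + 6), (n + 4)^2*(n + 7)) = n + 4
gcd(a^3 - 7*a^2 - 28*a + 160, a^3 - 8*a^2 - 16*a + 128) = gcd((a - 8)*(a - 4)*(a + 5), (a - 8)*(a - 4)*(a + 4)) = a^2 - 12*a + 32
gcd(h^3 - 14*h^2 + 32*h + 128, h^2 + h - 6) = 1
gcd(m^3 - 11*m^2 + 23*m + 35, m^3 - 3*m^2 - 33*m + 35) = m - 7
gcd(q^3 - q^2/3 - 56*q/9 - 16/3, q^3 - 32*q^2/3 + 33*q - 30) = q - 3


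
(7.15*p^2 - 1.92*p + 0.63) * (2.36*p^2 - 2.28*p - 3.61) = 16.874*p^4 - 20.8332*p^3 - 19.9471*p^2 + 5.4948*p - 2.2743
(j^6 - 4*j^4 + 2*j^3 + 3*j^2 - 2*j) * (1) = j^6 - 4*j^4 + 2*j^3 + 3*j^2 - 2*j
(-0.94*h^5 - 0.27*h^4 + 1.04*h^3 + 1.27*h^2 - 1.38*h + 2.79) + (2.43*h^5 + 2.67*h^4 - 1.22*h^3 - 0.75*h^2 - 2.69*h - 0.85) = 1.49*h^5 + 2.4*h^4 - 0.18*h^3 + 0.52*h^2 - 4.07*h + 1.94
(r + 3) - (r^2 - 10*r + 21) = -r^2 + 11*r - 18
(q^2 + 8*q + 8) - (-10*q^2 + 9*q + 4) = 11*q^2 - q + 4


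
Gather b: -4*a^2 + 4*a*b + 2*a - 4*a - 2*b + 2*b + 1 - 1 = -4*a^2 + 4*a*b - 2*a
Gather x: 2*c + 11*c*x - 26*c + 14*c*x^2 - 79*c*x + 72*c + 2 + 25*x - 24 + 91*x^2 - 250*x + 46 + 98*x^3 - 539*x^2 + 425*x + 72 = 48*c + 98*x^3 + x^2*(14*c - 448) + x*(200 - 68*c) + 96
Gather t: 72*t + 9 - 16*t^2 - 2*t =-16*t^2 + 70*t + 9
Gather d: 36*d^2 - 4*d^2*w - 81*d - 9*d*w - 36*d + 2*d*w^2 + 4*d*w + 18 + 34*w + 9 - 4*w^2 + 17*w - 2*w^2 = d^2*(36 - 4*w) + d*(2*w^2 - 5*w - 117) - 6*w^2 + 51*w + 27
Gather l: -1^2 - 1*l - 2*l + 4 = 3 - 3*l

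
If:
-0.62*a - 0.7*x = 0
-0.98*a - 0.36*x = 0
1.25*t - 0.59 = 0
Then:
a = 0.00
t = 0.47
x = 0.00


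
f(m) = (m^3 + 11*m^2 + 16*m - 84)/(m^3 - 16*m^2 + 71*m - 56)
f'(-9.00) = -0.02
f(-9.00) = 0.02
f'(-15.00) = -0.02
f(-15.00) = 0.15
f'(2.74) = 2.29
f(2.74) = 1.62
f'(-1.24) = 0.39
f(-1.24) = 0.52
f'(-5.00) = 0.03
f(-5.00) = 0.01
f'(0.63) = 10.16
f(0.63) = 3.99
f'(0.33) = 3.32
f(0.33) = 2.26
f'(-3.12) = 0.10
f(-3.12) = 0.12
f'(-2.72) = 0.14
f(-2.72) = 0.17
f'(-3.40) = 0.09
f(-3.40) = 0.10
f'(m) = (-3*m^2 + 32*m - 71)*(m^3 + 11*m^2 + 16*m - 84)/(m^3 - 16*m^2 + 71*m - 56)^2 + (3*m^2 + 22*m + 16)/(m^3 - 16*m^2 + 71*m - 56) = (-27*m^4 + 110*m^3 + 1121*m^2 - 3920*m + 5068)/(m^6 - 32*m^5 + 398*m^4 - 2384*m^3 + 6833*m^2 - 7952*m + 3136)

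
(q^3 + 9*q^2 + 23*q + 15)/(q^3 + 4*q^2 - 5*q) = (q^2 + 4*q + 3)/(q*(q - 1))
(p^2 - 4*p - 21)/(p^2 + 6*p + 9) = (p - 7)/(p + 3)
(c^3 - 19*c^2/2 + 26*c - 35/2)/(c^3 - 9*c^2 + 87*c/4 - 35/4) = 2*(c - 1)/(2*c - 1)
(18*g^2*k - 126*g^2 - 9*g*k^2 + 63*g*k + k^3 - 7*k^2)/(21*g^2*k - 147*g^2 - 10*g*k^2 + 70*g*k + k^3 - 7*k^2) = (6*g - k)/(7*g - k)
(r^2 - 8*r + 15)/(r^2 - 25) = (r - 3)/(r + 5)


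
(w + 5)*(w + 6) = w^2 + 11*w + 30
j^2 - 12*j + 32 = (j - 8)*(j - 4)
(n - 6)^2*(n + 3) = n^3 - 9*n^2 + 108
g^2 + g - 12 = (g - 3)*(g + 4)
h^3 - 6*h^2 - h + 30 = (h - 5)*(h - 3)*(h + 2)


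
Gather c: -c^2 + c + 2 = -c^2 + c + 2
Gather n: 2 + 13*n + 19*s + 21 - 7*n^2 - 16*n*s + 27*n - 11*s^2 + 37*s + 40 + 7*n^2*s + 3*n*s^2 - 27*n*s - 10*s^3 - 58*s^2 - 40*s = n^2*(7*s - 7) + n*(3*s^2 - 43*s + 40) - 10*s^3 - 69*s^2 + 16*s + 63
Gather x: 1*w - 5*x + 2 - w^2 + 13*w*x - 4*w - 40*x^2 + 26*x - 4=-w^2 - 3*w - 40*x^2 + x*(13*w + 21) - 2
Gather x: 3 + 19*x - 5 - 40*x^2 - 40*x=-40*x^2 - 21*x - 2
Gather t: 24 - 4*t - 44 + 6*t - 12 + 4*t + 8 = 6*t - 24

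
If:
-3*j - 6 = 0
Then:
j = -2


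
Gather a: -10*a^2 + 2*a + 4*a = -10*a^2 + 6*a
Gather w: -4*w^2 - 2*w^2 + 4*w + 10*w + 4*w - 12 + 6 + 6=-6*w^2 + 18*w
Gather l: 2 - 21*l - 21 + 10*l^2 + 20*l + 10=10*l^2 - l - 9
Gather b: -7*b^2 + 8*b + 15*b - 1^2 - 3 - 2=-7*b^2 + 23*b - 6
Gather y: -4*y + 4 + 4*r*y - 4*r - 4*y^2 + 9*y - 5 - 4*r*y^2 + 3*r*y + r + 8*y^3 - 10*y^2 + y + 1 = -3*r + 8*y^3 + y^2*(-4*r - 14) + y*(7*r + 6)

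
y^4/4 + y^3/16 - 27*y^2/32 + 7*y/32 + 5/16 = (y/4 + 1/2)*(y - 5/4)*(y - 1)*(y + 1/2)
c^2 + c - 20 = (c - 4)*(c + 5)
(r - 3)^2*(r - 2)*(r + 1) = r^4 - 7*r^3 + 13*r^2 + 3*r - 18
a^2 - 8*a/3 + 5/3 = (a - 5/3)*(a - 1)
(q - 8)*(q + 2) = q^2 - 6*q - 16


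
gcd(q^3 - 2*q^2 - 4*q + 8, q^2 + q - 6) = q - 2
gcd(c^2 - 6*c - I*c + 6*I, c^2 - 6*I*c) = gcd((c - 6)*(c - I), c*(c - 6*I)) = 1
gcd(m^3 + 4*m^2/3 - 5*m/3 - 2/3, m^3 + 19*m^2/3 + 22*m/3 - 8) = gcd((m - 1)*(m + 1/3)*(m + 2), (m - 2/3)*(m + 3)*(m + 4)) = 1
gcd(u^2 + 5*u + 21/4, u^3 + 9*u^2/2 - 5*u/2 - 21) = u + 7/2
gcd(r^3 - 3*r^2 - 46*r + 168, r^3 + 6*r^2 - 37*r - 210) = r^2 + r - 42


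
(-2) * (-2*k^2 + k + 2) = 4*k^2 - 2*k - 4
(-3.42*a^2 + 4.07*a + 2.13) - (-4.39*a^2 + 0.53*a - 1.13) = 0.97*a^2 + 3.54*a + 3.26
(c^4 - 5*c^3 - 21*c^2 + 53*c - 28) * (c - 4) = c^5 - 9*c^4 - c^3 + 137*c^2 - 240*c + 112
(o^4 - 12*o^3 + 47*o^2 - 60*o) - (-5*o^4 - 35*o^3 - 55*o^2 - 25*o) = 6*o^4 + 23*o^3 + 102*o^2 - 35*o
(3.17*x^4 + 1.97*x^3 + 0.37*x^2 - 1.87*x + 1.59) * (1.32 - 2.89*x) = -9.1613*x^5 - 1.5089*x^4 + 1.5311*x^3 + 5.8927*x^2 - 7.0635*x + 2.0988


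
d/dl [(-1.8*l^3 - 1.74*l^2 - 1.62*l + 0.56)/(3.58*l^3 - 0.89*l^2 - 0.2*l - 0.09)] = (7.8312*l^4 + 12.3192*l^3 - 6.6222*l^2 + 1.31*l + 0.2578)/(12.8164*l^6 - 6.3724*l^5 - 0.6399*l^4 - 0.2884*l^3 + 0.2002*l^2 + 0.036*l + 0.0081)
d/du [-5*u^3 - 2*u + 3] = -15*u^2 - 2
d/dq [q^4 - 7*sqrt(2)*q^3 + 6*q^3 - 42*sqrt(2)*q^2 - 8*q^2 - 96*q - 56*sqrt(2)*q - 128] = 4*q^3 - 21*sqrt(2)*q^2 + 18*q^2 - 84*sqrt(2)*q - 16*q - 96 - 56*sqrt(2)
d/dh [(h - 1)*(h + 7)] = 2*h + 6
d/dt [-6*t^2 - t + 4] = -12*t - 1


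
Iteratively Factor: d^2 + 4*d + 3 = (d + 3)*(d + 1)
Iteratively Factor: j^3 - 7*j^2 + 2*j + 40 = (j - 4)*(j^2 - 3*j - 10) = (j - 4)*(j + 2)*(j - 5)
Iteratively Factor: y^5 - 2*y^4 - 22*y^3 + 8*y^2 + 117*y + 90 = (y - 3)*(y^4 + y^3 - 19*y^2 - 49*y - 30) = (y - 3)*(y + 2)*(y^3 - y^2 - 17*y - 15) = (y - 3)*(y + 1)*(y + 2)*(y^2 - 2*y - 15) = (y - 5)*(y - 3)*(y + 1)*(y + 2)*(y + 3)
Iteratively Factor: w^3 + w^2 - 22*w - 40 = (w - 5)*(w^2 + 6*w + 8) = (w - 5)*(w + 4)*(w + 2)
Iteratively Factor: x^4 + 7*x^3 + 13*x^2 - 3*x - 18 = (x + 3)*(x^3 + 4*x^2 + x - 6) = (x + 3)^2*(x^2 + x - 2) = (x - 1)*(x + 3)^2*(x + 2)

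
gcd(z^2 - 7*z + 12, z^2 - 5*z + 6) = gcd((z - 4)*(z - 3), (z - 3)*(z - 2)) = z - 3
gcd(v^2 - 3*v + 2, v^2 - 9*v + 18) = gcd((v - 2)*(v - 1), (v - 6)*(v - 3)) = 1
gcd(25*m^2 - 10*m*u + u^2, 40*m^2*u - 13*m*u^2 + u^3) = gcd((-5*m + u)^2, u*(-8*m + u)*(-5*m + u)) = -5*m + u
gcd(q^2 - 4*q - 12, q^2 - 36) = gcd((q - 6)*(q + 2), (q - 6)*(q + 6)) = q - 6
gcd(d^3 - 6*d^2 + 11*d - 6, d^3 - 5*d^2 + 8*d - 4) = d^2 - 3*d + 2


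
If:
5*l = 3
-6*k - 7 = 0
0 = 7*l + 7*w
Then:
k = -7/6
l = 3/5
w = -3/5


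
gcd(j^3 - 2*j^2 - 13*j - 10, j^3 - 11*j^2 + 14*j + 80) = j^2 - 3*j - 10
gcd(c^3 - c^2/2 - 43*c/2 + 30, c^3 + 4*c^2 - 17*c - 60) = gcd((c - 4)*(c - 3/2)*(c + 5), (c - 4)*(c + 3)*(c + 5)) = c^2 + c - 20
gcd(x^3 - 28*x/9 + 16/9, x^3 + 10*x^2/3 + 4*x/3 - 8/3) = x^2 + 4*x/3 - 4/3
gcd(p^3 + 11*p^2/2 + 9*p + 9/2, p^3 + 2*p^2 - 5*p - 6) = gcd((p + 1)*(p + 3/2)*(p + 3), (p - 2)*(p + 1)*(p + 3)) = p^2 + 4*p + 3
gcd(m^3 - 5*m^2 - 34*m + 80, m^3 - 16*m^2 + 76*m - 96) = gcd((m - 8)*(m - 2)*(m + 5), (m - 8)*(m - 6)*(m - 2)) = m^2 - 10*m + 16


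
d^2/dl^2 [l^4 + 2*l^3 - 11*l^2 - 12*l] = 12*l^2 + 12*l - 22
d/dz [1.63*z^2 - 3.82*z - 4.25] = 3.26*z - 3.82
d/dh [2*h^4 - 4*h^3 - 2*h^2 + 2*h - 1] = 8*h^3 - 12*h^2 - 4*h + 2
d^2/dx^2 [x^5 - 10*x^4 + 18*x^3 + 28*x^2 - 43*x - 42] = 20*x^3 - 120*x^2 + 108*x + 56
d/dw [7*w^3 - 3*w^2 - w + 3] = 21*w^2 - 6*w - 1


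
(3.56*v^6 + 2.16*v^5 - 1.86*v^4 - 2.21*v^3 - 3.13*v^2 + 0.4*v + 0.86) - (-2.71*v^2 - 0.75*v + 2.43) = 3.56*v^6 + 2.16*v^5 - 1.86*v^4 - 2.21*v^3 - 0.42*v^2 + 1.15*v - 1.57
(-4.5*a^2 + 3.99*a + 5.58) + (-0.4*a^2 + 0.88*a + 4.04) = -4.9*a^2 + 4.87*a + 9.62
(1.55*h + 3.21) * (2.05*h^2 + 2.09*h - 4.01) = 3.1775*h^3 + 9.82*h^2 + 0.4934*h - 12.8721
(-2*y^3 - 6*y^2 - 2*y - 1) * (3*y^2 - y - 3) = -6*y^5 - 16*y^4 + 6*y^3 + 17*y^2 + 7*y + 3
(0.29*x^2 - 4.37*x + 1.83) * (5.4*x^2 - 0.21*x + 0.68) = 1.566*x^4 - 23.6589*x^3 + 10.9969*x^2 - 3.3559*x + 1.2444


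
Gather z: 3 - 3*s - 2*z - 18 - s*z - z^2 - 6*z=-3*s - z^2 + z*(-s - 8) - 15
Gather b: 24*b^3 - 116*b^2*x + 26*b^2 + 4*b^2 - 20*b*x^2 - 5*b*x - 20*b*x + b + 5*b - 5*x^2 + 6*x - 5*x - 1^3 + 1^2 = 24*b^3 + b^2*(30 - 116*x) + b*(-20*x^2 - 25*x + 6) - 5*x^2 + x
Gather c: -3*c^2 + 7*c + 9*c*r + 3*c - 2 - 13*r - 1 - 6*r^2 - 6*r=-3*c^2 + c*(9*r + 10) - 6*r^2 - 19*r - 3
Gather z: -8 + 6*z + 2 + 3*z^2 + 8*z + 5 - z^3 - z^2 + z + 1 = -z^3 + 2*z^2 + 15*z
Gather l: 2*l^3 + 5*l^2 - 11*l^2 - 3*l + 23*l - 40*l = 2*l^3 - 6*l^2 - 20*l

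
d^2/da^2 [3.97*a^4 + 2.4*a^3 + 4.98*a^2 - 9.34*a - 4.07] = 47.64*a^2 + 14.4*a + 9.96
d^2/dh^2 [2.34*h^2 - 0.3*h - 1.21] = 4.68000000000000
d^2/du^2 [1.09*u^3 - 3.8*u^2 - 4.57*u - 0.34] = 6.54*u - 7.6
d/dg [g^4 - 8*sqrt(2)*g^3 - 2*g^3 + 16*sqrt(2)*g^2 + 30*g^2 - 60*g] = 4*g^3 - 24*sqrt(2)*g^2 - 6*g^2 + 32*sqrt(2)*g + 60*g - 60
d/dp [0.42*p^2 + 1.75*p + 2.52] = 0.84*p + 1.75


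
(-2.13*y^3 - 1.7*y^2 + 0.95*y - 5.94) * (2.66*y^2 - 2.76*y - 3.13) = -5.6658*y^5 + 1.3568*y^4 + 13.8859*y^3 - 13.1014*y^2 + 13.4209*y + 18.5922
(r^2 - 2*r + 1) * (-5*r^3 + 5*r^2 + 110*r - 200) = -5*r^5 + 15*r^4 + 95*r^3 - 415*r^2 + 510*r - 200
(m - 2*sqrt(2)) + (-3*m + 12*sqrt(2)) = -2*m + 10*sqrt(2)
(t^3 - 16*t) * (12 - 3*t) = -3*t^4 + 12*t^3 + 48*t^2 - 192*t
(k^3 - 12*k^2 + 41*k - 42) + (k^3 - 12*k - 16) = 2*k^3 - 12*k^2 + 29*k - 58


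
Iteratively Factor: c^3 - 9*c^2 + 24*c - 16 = (c - 4)*(c^2 - 5*c + 4) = (c - 4)*(c - 1)*(c - 4)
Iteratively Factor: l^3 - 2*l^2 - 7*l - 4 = (l + 1)*(l^2 - 3*l - 4) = (l - 4)*(l + 1)*(l + 1)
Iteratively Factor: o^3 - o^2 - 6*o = (o + 2)*(o^2 - 3*o) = (o - 3)*(o + 2)*(o)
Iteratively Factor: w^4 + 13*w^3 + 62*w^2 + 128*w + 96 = (w + 4)*(w^3 + 9*w^2 + 26*w + 24) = (w + 2)*(w + 4)*(w^2 + 7*w + 12) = (w + 2)*(w + 3)*(w + 4)*(w + 4)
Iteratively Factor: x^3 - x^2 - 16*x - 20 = (x - 5)*(x^2 + 4*x + 4) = (x - 5)*(x + 2)*(x + 2)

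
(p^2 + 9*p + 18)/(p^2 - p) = (p^2 + 9*p + 18)/(p*(p - 1))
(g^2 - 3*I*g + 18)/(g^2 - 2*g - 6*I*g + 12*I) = (g + 3*I)/(g - 2)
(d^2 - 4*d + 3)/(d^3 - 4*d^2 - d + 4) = (d - 3)/(d^2 - 3*d - 4)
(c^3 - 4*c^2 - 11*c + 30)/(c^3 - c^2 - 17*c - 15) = (c - 2)/(c + 1)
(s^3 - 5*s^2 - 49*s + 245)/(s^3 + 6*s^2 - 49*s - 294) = (s - 5)/(s + 6)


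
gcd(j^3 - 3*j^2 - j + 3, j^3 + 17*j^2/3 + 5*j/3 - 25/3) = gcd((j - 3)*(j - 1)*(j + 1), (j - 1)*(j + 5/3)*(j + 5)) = j - 1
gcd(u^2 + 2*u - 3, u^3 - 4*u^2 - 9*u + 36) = u + 3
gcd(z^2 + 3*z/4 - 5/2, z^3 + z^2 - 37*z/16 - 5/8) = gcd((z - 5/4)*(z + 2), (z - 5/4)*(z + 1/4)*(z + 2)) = z^2 + 3*z/4 - 5/2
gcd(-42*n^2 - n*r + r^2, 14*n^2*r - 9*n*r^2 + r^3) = -7*n + r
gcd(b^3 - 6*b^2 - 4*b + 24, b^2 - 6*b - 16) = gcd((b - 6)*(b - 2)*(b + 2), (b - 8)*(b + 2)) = b + 2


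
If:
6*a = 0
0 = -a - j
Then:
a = 0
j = 0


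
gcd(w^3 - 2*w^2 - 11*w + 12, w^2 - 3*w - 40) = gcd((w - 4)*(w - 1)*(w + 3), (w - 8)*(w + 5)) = 1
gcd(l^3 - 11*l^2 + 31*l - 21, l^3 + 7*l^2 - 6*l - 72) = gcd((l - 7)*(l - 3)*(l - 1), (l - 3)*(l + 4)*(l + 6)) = l - 3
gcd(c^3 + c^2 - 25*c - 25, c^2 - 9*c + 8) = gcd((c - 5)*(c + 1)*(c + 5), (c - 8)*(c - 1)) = 1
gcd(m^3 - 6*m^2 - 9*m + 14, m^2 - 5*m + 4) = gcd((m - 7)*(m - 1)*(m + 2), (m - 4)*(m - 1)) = m - 1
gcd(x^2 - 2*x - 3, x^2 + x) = x + 1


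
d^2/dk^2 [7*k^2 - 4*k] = 14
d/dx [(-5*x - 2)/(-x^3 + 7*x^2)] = (-10*x^2 + 29*x + 28)/(x^3*(x^2 - 14*x + 49))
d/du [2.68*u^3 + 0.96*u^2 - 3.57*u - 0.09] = 8.04*u^2 + 1.92*u - 3.57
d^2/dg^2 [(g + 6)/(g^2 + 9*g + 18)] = 2/(g^3 + 9*g^2 + 27*g + 27)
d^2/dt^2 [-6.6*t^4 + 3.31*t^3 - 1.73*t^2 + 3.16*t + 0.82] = -79.2*t^2 + 19.86*t - 3.46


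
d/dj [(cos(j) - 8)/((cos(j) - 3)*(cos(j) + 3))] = (cos(j)^2 - 16*cos(j) + 9)*sin(j)/((cos(j) - 3)^2*(cos(j) + 3)^2)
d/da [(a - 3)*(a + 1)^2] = (a + 1)*(3*a - 5)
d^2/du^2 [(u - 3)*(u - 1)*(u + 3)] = 6*u - 2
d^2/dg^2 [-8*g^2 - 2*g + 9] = -16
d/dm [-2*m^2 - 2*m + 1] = -4*m - 2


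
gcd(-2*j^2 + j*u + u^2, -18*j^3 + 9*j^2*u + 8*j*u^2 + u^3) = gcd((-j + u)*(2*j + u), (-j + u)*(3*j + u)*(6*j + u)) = -j + u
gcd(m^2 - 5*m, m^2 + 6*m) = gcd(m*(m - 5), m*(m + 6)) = m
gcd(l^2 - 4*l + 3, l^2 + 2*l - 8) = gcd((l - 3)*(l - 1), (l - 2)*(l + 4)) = 1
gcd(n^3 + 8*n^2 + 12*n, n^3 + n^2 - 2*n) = n^2 + 2*n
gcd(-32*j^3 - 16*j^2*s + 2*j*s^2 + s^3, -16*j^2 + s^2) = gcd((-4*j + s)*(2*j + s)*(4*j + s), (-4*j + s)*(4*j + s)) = -16*j^2 + s^2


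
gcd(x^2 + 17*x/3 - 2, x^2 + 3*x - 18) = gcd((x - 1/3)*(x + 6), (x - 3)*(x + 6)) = x + 6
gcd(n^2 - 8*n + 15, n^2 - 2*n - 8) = 1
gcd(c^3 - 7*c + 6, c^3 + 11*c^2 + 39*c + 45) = c + 3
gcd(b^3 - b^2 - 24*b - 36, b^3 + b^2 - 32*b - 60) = b^2 - 4*b - 12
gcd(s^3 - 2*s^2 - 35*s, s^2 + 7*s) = s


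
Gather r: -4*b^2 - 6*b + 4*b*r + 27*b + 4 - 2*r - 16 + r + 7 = -4*b^2 + 21*b + r*(4*b - 1) - 5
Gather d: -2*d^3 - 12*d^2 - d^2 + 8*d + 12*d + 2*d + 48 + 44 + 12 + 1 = -2*d^3 - 13*d^2 + 22*d + 105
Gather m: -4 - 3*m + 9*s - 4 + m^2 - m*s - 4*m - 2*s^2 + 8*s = m^2 + m*(-s - 7) - 2*s^2 + 17*s - 8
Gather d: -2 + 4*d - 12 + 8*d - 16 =12*d - 30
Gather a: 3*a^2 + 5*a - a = 3*a^2 + 4*a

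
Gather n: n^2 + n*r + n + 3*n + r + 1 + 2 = n^2 + n*(r + 4) + r + 3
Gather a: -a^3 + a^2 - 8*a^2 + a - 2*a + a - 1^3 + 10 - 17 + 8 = -a^3 - 7*a^2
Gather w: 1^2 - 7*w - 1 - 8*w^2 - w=-8*w^2 - 8*w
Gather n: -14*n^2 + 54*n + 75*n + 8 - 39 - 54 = -14*n^2 + 129*n - 85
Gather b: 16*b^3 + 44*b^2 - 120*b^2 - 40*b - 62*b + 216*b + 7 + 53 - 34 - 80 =16*b^3 - 76*b^2 + 114*b - 54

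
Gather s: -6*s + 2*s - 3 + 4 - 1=-4*s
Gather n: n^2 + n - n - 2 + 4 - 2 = n^2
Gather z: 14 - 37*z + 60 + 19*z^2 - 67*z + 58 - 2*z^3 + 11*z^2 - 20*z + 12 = -2*z^3 + 30*z^2 - 124*z + 144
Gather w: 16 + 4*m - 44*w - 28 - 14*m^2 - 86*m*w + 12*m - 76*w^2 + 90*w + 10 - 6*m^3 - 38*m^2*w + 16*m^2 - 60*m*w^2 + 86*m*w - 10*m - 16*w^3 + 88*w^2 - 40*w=-6*m^3 + 2*m^2 + 6*m - 16*w^3 + w^2*(12 - 60*m) + w*(6 - 38*m^2) - 2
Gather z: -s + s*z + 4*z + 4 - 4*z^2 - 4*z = s*z - s - 4*z^2 + 4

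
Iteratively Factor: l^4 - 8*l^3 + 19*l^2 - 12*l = (l)*(l^3 - 8*l^2 + 19*l - 12) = l*(l - 3)*(l^2 - 5*l + 4) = l*(l - 3)*(l - 1)*(l - 4)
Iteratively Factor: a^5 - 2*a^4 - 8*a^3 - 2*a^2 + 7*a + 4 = (a + 1)*(a^4 - 3*a^3 - 5*a^2 + 3*a + 4) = (a + 1)^2*(a^3 - 4*a^2 - a + 4) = (a - 4)*(a + 1)^2*(a^2 - 1) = (a - 4)*(a + 1)^3*(a - 1)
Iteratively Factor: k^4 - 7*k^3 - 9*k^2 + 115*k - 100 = (k - 5)*(k^3 - 2*k^2 - 19*k + 20) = (k - 5)^2*(k^2 + 3*k - 4) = (k - 5)^2*(k + 4)*(k - 1)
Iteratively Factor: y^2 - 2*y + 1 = (y - 1)*(y - 1)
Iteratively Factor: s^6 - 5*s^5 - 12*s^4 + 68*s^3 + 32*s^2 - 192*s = (s - 4)*(s^5 - s^4 - 16*s^3 + 4*s^2 + 48*s) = s*(s - 4)*(s^4 - s^3 - 16*s^2 + 4*s + 48) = s*(s - 4)*(s + 3)*(s^3 - 4*s^2 - 4*s + 16) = s*(s - 4)*(s - 2)*(s + 3)*(s^2 - 2*s - 8) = s*(s - 4)^2*(s - 2)*(s + 3)*(s + 2)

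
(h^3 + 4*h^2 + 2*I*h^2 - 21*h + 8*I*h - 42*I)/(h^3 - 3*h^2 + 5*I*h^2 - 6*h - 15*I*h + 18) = (h + 7)/(h + 3*I)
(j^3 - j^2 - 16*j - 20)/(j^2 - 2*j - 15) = (j^2 + 4*j + 4)/(j + 3)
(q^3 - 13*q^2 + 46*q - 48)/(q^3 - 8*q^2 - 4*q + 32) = (q - 3)/(q + 2)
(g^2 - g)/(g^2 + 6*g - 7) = g/(g + 7)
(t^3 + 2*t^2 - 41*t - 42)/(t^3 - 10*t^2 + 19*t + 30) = (t + 7)/(t - 5)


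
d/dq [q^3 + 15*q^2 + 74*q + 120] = 3*q^2 + 30*q + 74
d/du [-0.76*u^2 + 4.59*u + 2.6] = 4.59 - 1.52*u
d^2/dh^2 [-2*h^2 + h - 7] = -4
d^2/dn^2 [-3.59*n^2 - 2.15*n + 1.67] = -7.18000000000000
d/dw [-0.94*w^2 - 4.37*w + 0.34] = -1.88*w - 4.37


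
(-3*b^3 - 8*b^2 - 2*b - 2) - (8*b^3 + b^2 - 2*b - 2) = -11*b^3 - 9*b^2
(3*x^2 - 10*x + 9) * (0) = 0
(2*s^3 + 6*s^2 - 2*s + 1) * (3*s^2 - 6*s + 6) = 6*s^5 + 6*s^4 - 30*s^3 + 51*s^2 - 18*s + 6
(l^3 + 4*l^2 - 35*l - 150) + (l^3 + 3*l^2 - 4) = 2*l^3 + 7*l^2 - 35*l - 154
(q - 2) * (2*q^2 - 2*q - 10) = 2*q^3 - 6*q^2 - 6*q + 20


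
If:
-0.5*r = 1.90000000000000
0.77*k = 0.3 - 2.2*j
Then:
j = 0.136363636363636 - 0.35*k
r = -3.80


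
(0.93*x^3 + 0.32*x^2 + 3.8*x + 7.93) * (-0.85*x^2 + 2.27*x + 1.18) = -0.7905*x^5 + 1.8391*x^4 - 1.4062*x^3 + 2.2631*x^2 + 22.4851*x + 9.3574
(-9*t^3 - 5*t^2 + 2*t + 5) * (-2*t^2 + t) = 18*t^5 + t^4 - 9*t^3 - 8*t^2 + 5*t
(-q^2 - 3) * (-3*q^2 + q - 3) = 3*q^4 - q^3 + 12*q^2 - 3*q + 9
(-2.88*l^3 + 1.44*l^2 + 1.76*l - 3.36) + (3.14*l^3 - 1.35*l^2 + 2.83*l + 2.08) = 0.26*l^3 + 0.0899999999999999*l^2 + 4.59*l - 1.28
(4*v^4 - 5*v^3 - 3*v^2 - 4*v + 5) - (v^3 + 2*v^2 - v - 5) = 4*v^4 - 6*v^3 - 5*v^2 - 3*v + 10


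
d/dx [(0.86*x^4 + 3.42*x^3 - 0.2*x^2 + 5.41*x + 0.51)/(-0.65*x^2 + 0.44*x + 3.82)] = (-1.118*x^5 - 1.0878*x^4 + 16.1504*x^3 + 42.6217*x^2 - 0.865*x + 20.4418)/(0.4225*x^4 - 0.572*x^3 - 4.7724*x^2 + 3.3616*x + 14.5924)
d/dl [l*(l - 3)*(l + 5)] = 3*l^2 + 4*l - 15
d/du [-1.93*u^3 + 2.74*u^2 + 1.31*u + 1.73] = -5.79*u^2 + 5.48*u + 1.31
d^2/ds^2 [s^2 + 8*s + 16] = 2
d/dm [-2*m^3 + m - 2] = 1 - 6*m^2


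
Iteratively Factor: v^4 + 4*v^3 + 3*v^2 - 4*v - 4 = (v - 1)*(v^3 + 5*v^2 + 8*v + 4) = (v - 1)*(v + 2)*(v^2 + 3*v + 2) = (v - 1)*(v + 2)^2*(v + 1)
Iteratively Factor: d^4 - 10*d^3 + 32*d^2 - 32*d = (d - 4)*(d^3 - 6*d^2 + 8*d) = (d - 4)*(d - 2)*(d^2 - 4*d) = d*(d - 4)*(d - 2)*(d - 4)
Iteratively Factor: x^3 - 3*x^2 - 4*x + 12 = (x - 2)*(x^2 - x - 6) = (x - 2)*(x + 2)*(x - 3)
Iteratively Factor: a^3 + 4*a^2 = (a + 4)*(a^2) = a*(a + 4)*(a)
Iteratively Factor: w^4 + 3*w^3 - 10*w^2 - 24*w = (w)*(w^3 + 3*w^2 - 10*w - 24) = w*(w + 4)*(w^2 - w - 6) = w*(w + 2)*(w + 4)*(w - 3)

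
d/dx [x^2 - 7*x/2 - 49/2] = 2*x - 7/2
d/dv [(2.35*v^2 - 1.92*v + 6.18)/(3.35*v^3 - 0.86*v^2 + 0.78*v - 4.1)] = (-7.8725*v^4 + 12.864*v^3 - 61.9272*v^2 - 8.6404*v + 3.0516)/(11.2225*v^6 - 5.762*v^5 + 5.9656*v^4 - 28.8116*v^3 + 7.6604*v^2 - 6.396*v + 16.81)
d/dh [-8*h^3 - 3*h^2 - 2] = 6*h*(-4*h - 1)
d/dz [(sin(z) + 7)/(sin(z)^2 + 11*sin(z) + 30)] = (-14*sin(z) + cos(z)^2 - 48)*cos(z)/(sin(z)^2 + 11*sin(z) + 30)^2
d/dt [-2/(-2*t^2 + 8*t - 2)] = 2*(2 - t)/(t^2 - 4*t + 1)^2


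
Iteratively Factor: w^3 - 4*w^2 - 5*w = (w - 5)*(w^2 + w) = w*(w - 5)*(w + 1)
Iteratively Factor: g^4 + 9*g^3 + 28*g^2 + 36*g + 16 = (g + 2)*(g^3 + 7*g^2 + 14*g + 8) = (g + 2)^2*(g^2 + 5*g + 4) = (g + 2)^2*(g + 4)*(g + 1)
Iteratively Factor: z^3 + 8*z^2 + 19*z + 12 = (z + 4)*(z^2 + 4*z + 3) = (z + 1)*(z + 4)*(z + 3)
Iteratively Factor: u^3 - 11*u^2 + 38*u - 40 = (u - 2)*(u^2 - 9*u + 20) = (u - 4)*(u - 2)*(u - 5)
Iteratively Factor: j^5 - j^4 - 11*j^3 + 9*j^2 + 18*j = (j)*(j^4 - j^3 - 11*j^2 + 9*j + 18) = j*(j + 1)*(j^3 - 2*j^2 - 9*j + 18) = j*(j + 1)*(j + 3)*(j^2 - 5*j + 6) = j*(j - 3)*(j + 1)*(j + 3)*(j - 2)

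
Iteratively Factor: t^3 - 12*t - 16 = (t - 4)*(t^2 + 4*t + 4) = (t - 4)*(t + 2)*(t + 2)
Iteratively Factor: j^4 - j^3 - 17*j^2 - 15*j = (j + 3)*(j^3 - 4*j^2 - 5*j) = (j - 5)*(j + 3)*(j^2 + j) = j*(j - 5)*(j + 3)*(j + 1)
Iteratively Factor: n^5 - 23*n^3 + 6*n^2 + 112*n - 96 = (n + 3)*(n^4 - 3*n^3 - 14*n^2 + 48*n - 32) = (n - 1)*(n + 3)*(n^3 - 2*n^2 - 16*n + 32) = (n - 4)*(n - 1)*(n + 3)*(n^2 + 2*n - 8) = (n - 4)*(n - 2)*(n - 1)*(n + 3)*(n + 4)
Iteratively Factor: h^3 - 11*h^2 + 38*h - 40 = (h - 5)*(h^2 - 6*h + 8) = (h - 5)*(h - 2)*(h - 4)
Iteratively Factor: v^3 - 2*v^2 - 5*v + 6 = (v + 2)*(v^2 - 4*v + 3) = (v - 3)*(v + 2)*(v - 1)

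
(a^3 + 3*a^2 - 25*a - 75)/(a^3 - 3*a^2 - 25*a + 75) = (a + 3)/(a - 3)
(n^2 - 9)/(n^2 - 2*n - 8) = (9 - n^2)/(-n^2 + 2*n + 8)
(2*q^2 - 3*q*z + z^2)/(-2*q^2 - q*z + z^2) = (-q + z)/(q + z)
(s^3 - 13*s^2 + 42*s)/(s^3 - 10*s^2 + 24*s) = (s - 7)/(s - 4)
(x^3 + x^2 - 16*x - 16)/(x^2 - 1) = (x^2 - 16)/(x - 1)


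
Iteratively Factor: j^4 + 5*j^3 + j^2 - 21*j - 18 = (j - 2)*(j^3 + 7*j^2 + 15*j + 9) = (j - 2)*(j + 3)*(j^2 + 4*j + 3) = (j - 2)*(j + 3)^2*(j + 1)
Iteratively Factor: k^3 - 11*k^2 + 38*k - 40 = (k - 4)*(k^2 - 7*k + 10) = (k - 4)*(k - 2)*(k - 5)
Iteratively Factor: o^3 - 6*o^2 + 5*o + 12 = (o - 4)*(o^2 - 2*o - 3) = (o - 4)*(o + 1)*(o - 3)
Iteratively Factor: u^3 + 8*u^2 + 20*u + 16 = (u + 2)*(u^2 + 6*u + 8) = (u + 2)*(u + 4)*(u + 2)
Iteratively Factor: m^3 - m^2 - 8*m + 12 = (m + 3)*(m^2 - 4*m + 4) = (m - 2)*(m + 3)*(m - 2)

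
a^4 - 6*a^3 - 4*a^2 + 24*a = a*(a - 6)*(a - 2)*(a + 2)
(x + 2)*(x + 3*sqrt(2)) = x^2 + 2*x + 3*sqrt(2)*x + 6*sqrt(2)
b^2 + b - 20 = (b - 4)*(b + 5)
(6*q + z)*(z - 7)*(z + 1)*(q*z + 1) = 6*q^2*z^3 - 36*q^2*z^2 - 42*q^2*z + q*z^4 - 6*q*z^3 - q*z^2 - 36*q*z - 42*q + z^3 - 6*z^2 - 7*z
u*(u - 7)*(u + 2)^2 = u^4 - 3*u^3 - 24*u^2 - 28*u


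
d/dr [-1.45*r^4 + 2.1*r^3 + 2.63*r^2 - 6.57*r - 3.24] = -5.8*r^3 + 6.3*r^2 + 5.26*r - 6.57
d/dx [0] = 0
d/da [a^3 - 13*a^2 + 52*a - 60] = 3*a^2 - 26*a + 52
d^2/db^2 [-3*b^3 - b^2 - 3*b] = -18*b - 2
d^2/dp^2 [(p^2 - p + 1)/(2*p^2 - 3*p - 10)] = 2*(2*p^3 + 72*p^2 - 78*p + 159)/(8*p^6 - 36*p^5 - 66*p^4 + 333*p^3 + 330*p^2 - 900*p - 1000)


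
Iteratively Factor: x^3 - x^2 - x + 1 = (x + 1)*(x^2 - 2*x + 1) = (x - 1)*(x + 1)*(x - 1)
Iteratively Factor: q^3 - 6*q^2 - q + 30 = (q - 5)*(q^2 - q - 6) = (q - 5)*(q + 2)*(q - 3)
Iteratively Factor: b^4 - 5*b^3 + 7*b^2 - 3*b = (b - 1)*(b^3 - 4*b^2 + 3*b) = b*(b - 1)*(b^2 - 4*b + 3) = b*(b - 1)^2*(b - 3)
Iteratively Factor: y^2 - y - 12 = (y - 4)*(y + 3)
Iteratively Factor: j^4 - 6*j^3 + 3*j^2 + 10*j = (j + 1)*(j^3 - 7*j^2 + 10*j) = (j - 5)*(j + 1)*(j^2 - 2*j) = (j - 5)*(j - 2)*(j + 1)*(j)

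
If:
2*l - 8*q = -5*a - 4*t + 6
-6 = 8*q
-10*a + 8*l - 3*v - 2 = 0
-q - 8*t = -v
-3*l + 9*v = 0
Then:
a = -167/1360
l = 15/136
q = -3/4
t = 107/1088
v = 5/136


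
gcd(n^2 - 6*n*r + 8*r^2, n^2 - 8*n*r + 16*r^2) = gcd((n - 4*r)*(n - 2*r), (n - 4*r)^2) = -n + 4*r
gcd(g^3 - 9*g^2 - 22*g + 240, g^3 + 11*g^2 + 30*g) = g + 5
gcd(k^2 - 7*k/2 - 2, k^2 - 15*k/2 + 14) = k - 4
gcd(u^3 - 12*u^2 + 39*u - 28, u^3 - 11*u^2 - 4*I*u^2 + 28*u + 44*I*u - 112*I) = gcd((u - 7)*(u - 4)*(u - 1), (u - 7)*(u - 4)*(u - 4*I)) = u^2 - 11*u + 28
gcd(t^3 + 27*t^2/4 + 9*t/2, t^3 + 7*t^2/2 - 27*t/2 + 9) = t + 6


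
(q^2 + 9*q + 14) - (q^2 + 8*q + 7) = q + 7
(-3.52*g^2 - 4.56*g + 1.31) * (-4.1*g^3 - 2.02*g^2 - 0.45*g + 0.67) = 14.432*g^5 + 25.8064*g^4 + 5.4242*g^3 - 2.9526*g^2 - 3.6447*g + 0.8777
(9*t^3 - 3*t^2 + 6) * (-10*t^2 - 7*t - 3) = -90*t^5 - 33*t^4 - 6*t^3 - 51*t^2 - 42*t - 18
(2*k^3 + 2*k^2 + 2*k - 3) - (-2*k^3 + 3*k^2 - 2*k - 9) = 4*k^3 - k^2 + 4*k + 6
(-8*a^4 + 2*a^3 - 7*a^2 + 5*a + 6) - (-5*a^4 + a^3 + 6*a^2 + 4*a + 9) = -3*a^4 + a^3 - 13*a^2 + a - 3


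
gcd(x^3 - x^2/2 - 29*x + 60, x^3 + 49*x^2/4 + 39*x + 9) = x + 6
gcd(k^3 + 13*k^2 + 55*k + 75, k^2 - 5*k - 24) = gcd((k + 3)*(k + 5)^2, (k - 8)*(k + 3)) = k + 3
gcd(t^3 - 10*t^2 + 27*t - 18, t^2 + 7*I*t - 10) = 1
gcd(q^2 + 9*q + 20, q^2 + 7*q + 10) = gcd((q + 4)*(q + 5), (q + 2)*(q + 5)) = q + 5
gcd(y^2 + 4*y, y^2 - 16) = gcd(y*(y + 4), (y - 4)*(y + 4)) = y + 4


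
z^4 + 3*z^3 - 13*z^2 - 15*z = z*(z - 3)*(z + 1)*(z + 5)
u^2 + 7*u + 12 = (u + 3)*(u + 4)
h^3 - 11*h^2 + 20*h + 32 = (h - 8)*(h - 4)*(h + 1)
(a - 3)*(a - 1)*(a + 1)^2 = a^4 - 2*a^3 - 4*a^2 + 2*a + 3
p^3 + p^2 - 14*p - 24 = (p - 4)*(p + 2)*(p + 3)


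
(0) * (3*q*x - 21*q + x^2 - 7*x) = 0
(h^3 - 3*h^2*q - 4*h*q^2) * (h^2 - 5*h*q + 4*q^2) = h^5 - 8*h^4*q + 15*h^3*q^2 + 8*h^2*q^3 - 16*h*q^4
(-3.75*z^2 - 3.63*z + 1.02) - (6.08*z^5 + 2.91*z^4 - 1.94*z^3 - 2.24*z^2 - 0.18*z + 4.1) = -6.08*z^5 - 2.91*z^4 + 1.94*z^3 - 1.51*z^2 - 3.45*z - 3.08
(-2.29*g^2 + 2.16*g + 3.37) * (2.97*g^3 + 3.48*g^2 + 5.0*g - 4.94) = -6.8013*g^5 - 1.554*g^4 + 6.0757*g^3 + 33.8402*g^2 + 6.1796*g - 16.6478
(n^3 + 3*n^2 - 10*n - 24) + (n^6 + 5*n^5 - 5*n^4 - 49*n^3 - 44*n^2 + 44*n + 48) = n^6 + 5*n^5 - 5*n^4 - 48*n^3 - 41*n^2 + 34*n + 24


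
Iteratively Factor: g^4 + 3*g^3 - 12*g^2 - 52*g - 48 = (g - 4)*(g^3 + 7*g^2 + 16*g + 12) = (g - 4)*(g + 3)*(g^2 + 4*g + 4) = (g - 4)*(g + 2)*(g + 3)*(g + 2)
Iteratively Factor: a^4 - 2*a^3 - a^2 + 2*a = (a - 2)*(a^3 - a) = a*(a - 2)*(a^2 - 1) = a*(a - 2)*(a + 1)*(a - 1)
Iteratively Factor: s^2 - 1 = (s - 1)*(s + 1)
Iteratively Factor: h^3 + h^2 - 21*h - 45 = (h - 5)*(h^2 + 6*h + 9) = (h - 5)*(h + 3)*(h + 3)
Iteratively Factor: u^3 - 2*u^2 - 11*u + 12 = (u + 3)*(u^2 - 5*u + 4) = (u - 4)*(u + 3)*(u - 1)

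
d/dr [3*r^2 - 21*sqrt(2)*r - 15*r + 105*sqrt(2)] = 6*r - 21*sqrt(2) - 15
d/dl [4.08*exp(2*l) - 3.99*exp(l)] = (8.16*exp(l) - 3.99)*exp(l)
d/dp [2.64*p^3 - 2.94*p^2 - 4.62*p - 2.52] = 7.92*p^2 - 5.88*p - 4.62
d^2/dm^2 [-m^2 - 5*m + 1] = -2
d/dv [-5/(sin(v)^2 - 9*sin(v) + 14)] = 5*(2*sin(v) - 9)*cos(v)/(sin(v)^2 - 9*sin(v) + 14)^2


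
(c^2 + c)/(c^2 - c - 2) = c/(c - 2)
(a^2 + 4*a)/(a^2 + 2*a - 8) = a/(a - 2)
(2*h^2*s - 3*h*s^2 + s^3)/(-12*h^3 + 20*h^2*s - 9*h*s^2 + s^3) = s/(-6*h + s)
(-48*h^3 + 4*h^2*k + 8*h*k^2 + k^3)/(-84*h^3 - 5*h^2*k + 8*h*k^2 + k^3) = (12*h^2 - 4*h*k - k^2)/(21*h^2 - 4*h*k - k^2)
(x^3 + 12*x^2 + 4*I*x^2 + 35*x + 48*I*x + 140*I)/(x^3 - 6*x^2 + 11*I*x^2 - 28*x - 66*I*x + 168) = (x^2 + 12*x + 35)/(x^2 + x*(-6 + 7*I) - 42*I)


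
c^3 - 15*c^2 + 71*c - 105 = (c - 7)*(c - 5)*(c - 3)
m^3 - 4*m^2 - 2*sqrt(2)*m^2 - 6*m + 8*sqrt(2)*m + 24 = (m - 4)*(m - 3*sqrt(2))*(m + sqrt(2))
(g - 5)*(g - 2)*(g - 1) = g^3 - 8*g^2 + 17*g - 10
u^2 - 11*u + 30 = (u - 6)*(u - 5)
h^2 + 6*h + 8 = (h + 2)*(h + 4)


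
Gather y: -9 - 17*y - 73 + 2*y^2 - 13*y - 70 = 2*y^2 - 30*y - 152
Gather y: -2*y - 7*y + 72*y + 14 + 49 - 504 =63*y - 441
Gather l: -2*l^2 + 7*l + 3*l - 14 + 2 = -2*l^2 + 10*l - 12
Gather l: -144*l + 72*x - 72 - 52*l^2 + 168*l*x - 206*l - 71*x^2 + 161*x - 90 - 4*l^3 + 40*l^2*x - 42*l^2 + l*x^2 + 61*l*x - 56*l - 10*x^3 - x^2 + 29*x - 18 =-4*l^3 + l^2*(40*x - 94) + l*(x^2 + 229*x - 406) - 10*x^3 - 72*x^2 + 262*x - 180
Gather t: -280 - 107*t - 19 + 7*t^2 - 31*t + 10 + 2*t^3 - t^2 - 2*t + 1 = 2*t^3 + 6*t^2 - 140*t - 288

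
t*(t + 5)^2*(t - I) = t^4 + 10*t^3 - I*t^3 + 25*t^2 - 10*I*t^2 - 25*I*t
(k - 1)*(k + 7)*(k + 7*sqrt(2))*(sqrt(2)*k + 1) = sqrt(2)*k^4 + 6*sqrt(2)*k^3 + 15*k^3 + 90*k^2 - 105*k + 42*sqrt(2)*k - 49*sqrt(2)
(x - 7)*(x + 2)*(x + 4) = x^3 - x^2 - 34*x - 56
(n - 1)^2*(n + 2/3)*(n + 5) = n^4 + 11*n^3/3 - 7*n^2 - n + 10/3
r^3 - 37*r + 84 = (r - 4)*(r - 3)*(r + 7)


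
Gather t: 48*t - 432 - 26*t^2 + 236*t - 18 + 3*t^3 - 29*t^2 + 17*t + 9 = 3*t^3 - 55*t^2 + 301*t - 441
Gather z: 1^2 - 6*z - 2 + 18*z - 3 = 12*z - 4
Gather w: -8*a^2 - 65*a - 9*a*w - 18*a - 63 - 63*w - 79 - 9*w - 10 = -8*a^2 - 83*a + w*(-9*a - 72) - 152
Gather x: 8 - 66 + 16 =-42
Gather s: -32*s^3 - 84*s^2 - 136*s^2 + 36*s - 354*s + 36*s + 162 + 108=-32*s^3 - 220*s^2 - 282*s + 270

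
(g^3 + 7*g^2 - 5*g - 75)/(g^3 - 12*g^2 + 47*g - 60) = (g^2 + 10*g + 25)/(g^2 - 9*g + 20)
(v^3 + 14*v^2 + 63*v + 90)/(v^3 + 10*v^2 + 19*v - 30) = (v + 3)/(v - 1)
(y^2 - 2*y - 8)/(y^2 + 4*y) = (y^2 - 2*y - 8)/(y*(y + 4))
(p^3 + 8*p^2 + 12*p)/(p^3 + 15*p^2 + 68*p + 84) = p/(p + 7)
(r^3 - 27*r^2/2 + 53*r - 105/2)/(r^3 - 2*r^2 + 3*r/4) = 2*(r^2 - 12*r + 35)/(r*(2*r - 1))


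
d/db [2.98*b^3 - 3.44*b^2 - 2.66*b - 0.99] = 8.94*b^2 - 6.88*b - 2.66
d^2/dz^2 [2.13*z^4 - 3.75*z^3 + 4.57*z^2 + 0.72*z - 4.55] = 25.56*z^2 - 22.5*z + 9.14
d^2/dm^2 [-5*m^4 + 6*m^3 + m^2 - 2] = -60*m^2 + 36*m + 2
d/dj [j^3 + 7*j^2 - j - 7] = 3*j^2 + 14*j - 1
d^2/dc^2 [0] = 0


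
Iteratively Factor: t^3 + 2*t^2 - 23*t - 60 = (t + 3)*(t^2 - t - 20) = (t + 3)*(t + 4)*(t - 5)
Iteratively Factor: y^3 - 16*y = (y - 4)*(y^2 + 4*y) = (y - 4)*(y + 4)*(y)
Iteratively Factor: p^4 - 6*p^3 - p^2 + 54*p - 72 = (p - 4)*(p^3 - 2*p^2 - 9*p + 18) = (p - 4)*(p - 2)*(p^2 - 9) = (p - 4)*(p - 2)*(p + 3)*(p - 3)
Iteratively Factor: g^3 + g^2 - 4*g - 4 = (g + 2)*(g^2 - g - 2) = (g - 2)*(g + 2)*(g + 1)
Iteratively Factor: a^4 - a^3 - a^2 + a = (a)*(a^3 - a^2 - a + 1) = a*(a - 1)*(a^2 - 1) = a*(a - 1)*(a + 1)*(a - 1)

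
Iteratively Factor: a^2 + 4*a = (a)*(a + 4)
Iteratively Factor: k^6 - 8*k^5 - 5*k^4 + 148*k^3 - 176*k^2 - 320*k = (k - 5)*(k^5 - 3*k^4 - 20*k^3 + 48*k^2 + 64*k) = (k - 5)*(k + 1)*(k^4 - 4*k^3 - 16*k^2 + 64*k) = (k - 5)*(k - 4)*(k + 1)*(k^3 - 16*k) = (k - 5)*(k - 4)^2*(k + 1)*(k^2 + 4*k) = k*(k - 5)*(k - 4)^2*(k + 1)*(k + 4)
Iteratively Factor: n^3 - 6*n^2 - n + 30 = (n - 5)*(n^2 - n - 6) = (n - 5)*(n + 2)*(n - 3)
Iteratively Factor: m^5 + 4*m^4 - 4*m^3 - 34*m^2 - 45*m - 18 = (m + 3)*(m^4 + m^3 - 7*m^2 - 13*m - 6) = (m + 1)*(m + 3)*(m^3 - 7*m - 6) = (m + 1)*(m + 2)*(m + 3)*(m^2 - 2*m - 3) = (m - 3)*(m + 1)*(m + 2)*(m + 3)*(m + 1)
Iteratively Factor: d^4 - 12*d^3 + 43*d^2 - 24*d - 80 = (d - 4)*(d^3 - 8*d^2 + 11*d + 20) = (d - 4)*(d + 1)*(d^2 - 9*d + 20) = (d - 5)*(d - 4)*(d + 1)*(d - 4)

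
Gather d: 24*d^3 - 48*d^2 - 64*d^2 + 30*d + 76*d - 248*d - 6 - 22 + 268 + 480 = 24*d^3 - 112*d^2 - 142*d + 720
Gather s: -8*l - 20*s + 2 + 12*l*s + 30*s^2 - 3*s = -8*l + 30*s^2 + s*(12*l - 23) + 2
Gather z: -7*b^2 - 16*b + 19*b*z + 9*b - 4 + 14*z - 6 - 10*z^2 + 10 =-7*b^2 - 7*b - 10*z^2 + z*(19*b + 14)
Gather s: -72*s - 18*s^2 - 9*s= -18*s^2 - 81*s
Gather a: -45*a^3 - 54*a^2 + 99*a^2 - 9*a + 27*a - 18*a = -45*a^3 + 45*a^2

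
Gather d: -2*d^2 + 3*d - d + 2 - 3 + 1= -2*d^2 + 2*d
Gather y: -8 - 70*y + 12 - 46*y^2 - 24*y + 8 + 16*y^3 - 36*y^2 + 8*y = 16*y^3 - 82*y^2 - 86*y + 12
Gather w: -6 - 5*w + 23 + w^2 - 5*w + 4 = w^2 - 10*w + 21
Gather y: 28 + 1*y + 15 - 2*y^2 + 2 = -2*y^2 + y + 45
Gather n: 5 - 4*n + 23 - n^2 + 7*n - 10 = -n^2 + 3*n + 18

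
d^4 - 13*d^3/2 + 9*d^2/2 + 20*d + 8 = (d - 4)^2*(d + 1/2)*(d + 1)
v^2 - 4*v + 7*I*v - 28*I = (v - 4)*(v + 7*I)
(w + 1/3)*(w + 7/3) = w^2 + 8*w/3 + 7/9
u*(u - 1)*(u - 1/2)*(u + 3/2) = u^4 - 7*u^2/4 + 3*u/4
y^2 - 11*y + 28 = (y - 7)*(y - 4)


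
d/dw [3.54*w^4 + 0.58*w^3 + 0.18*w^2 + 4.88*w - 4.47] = 14.16*w^3 + 1.74*w^2 + 0.36*w + 4.88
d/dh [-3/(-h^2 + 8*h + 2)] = 6*(4 - h)/(-h^2 + 8*h + 2)^2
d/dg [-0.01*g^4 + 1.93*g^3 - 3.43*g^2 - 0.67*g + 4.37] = -0.04*g^3 + 5.79*g^2 - 6.86*g - 0.67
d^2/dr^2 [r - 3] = 0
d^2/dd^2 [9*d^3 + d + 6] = 54*d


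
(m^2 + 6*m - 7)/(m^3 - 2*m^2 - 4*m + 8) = (m^2 + 6*m - 7)/(m^3 - 2*m^2 - 4*m + 8)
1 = 1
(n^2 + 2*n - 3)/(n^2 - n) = (n + 3)/n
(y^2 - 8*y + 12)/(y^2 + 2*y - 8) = (y - 6)/(y + 4)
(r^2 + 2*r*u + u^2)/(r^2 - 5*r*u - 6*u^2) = (r + u)/(r - 6*u)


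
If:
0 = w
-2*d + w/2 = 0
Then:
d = 0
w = 0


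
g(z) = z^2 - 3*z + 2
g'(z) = 2*z - 3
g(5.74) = 17.73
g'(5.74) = 8.48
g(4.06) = 6.30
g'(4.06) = 5.12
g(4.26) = 7.37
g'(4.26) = 5.52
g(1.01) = -0.01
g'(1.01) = -0.98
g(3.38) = 3.28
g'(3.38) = 3.76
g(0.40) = 0.96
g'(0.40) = -2.20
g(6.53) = 25.05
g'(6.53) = 10.06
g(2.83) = 1.52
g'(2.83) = 2.66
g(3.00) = 2.00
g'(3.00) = 3.00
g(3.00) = 2.00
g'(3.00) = 3.00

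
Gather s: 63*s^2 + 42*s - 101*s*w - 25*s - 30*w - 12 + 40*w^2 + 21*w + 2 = 63*s^2 + s*(17 - 101*w) + 40*w^2 - 9*w - 10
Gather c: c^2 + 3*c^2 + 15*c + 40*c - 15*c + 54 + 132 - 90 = 4*c^2 + 40*c + 96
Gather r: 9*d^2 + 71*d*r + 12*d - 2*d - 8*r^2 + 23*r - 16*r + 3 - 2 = 9*d^2 + 10*d - 8*r^2 + r*(71*d + 7) + 1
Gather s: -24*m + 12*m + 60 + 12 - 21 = 51 - 12*m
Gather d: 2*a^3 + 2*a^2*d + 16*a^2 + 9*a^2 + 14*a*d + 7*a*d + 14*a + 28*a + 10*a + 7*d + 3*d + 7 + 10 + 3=2*a^3 + 25*a^2 + 52*a + d*(2*a^2 + 21*a + 10) + 20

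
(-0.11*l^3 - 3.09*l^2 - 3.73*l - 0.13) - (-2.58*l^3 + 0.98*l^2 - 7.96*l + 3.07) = 2.47*l^3 - 4.07*l^2 + 4.23*l - 3.2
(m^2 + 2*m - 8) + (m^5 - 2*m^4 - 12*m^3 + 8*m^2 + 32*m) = m^5 - 2*m^4 - 12*m^3 + 9*m^2 + 34*m - 8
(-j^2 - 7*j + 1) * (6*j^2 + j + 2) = -6*j^4 - 43*j^3 - 3*j^2 - 13*j + 2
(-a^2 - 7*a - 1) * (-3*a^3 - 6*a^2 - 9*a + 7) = 3*a^5 + 27*a^4 + 54*a^3 + 62*a^2 - 40*a - 7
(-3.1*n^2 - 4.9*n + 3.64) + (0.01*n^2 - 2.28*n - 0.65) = -3.09*n^2 - 7.18*n + 2.99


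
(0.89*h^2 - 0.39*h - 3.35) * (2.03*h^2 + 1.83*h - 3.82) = 1.8067*h^4 + 0.837*h^3 - 10.914*h^2 - 4.6407*h + 12.797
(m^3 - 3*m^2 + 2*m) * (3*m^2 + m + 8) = 3*m^5 - 8*m^4 + 11*m^3 - 22*m^2 + 16*m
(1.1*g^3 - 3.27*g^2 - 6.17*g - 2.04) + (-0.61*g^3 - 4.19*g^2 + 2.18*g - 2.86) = 0.49*g^3 - 7.46*g^2 - 3.99*g - 4.9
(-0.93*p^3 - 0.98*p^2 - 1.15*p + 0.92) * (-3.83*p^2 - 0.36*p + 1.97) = 3.5619*p^5 + 4.0882*p^4 + 2.9252*p^3 - 5.0402*p^2 - 2.5967*p + 1.8124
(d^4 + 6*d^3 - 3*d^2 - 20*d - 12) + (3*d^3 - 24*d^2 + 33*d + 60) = d^4 + 9*d^3 - 27*d^2 + 13*d + 48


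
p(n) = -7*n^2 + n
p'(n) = 1 - 14*n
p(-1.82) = -25.01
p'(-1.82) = 26.48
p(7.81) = -419.16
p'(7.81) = -108.34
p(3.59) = -86.63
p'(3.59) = -49.26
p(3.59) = -86.63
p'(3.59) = -49.26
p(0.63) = -2.15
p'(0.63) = -7.82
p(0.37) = -0.59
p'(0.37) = -4.18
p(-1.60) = -19.52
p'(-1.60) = 23.40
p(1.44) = -13.08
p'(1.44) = -19.16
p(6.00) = -246.00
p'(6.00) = -83.00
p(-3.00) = -66.00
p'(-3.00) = 43.00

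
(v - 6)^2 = v^2 - 12*v + 36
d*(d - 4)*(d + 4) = d^3 - 16*d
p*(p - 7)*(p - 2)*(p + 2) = p^4 - 7*p^3 - 4*p^2 + 28*p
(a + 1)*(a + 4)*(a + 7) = a^3 + 12*a^2 + 39*a + 28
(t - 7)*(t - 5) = t^2 - 12*t + 35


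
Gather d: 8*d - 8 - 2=8*d - 10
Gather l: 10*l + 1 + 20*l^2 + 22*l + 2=20*l^2 + 32*l + 3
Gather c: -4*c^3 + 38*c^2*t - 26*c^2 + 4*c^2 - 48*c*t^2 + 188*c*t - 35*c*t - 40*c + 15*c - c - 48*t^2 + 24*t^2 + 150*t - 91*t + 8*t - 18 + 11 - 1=-4*c^3 + c^2*(38*t - 22) + c*(-48*t^2 + 153*t - 26) - 24*t^2 + 67*t - 8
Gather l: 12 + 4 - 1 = 15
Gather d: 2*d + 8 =2*d + 8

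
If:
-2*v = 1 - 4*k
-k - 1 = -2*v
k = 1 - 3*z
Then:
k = 2/3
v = 5/6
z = 1/9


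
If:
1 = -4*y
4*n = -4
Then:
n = -1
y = -1/4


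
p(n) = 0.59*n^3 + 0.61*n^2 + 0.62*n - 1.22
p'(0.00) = 0.62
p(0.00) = -1.22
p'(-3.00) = 12.89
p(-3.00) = -13.52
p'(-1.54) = 2.94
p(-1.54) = -2.88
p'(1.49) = 6.37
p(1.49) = 3.01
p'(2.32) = 12.98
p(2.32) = 10.87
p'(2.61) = 15.86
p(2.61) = 15.04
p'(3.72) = 29.65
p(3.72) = 39.90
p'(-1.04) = 1.27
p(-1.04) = -1.87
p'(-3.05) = 13.36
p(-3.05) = -14.18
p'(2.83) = 18.25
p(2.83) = 18.79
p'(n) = 1.77*n^2 + 1.22*n + 0.62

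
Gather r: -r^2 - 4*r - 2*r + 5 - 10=-r^2 - 6*r - 5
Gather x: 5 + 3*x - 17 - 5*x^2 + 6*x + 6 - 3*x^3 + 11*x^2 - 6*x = -3*x^3 + 6*x^2 + 3*x - 6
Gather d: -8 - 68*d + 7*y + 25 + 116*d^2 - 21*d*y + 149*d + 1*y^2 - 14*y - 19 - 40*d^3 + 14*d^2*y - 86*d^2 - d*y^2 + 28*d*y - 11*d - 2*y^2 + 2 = -40*d^3 + d^2*(14*y + 30) + d*(-y^2 + 7*y + 70) - y^2 - 7*y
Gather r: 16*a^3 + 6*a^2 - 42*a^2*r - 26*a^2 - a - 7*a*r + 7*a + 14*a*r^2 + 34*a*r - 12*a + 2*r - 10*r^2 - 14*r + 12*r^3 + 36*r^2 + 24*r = 16*a^3 - 20*a^2 - 6*a + 12*r^3 + r^2*(14*a + 26) + r*(-42*a^2 + 27*a + 12)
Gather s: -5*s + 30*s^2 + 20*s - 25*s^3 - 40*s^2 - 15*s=-25*s^3 - 10*s^2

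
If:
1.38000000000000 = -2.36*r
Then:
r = -0.58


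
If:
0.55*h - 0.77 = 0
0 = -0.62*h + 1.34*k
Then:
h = 1.40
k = 0.65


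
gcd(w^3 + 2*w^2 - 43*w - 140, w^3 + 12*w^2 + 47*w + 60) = w^2 + 9*w + 20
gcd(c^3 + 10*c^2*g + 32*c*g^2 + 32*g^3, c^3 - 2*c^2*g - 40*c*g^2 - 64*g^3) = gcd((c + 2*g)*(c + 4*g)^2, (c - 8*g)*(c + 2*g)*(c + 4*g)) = c^2 + 6*c*g + 8*g^2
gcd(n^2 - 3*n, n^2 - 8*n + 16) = 1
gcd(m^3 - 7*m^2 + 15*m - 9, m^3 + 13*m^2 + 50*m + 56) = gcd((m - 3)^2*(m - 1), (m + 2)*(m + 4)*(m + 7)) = 1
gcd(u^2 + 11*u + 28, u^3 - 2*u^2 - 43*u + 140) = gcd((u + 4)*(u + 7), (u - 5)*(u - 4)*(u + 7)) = u + 7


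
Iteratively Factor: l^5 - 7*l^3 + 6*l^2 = (l - 2)*(l^4 + 2*l^3 - 3*l^2) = (l - 2)*(l + 3)*(l^3 - l^2) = l*(l - 2)*(l + 3)*(l^2 - l) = l^2*(l - 2)*(l + 3)*(l - 1)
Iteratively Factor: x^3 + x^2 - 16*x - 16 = (x + 4)*(x^2 - 3*x - 4) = (x + 1)*(x + 4)*(x - 4)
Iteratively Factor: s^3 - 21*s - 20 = (s + 1)*(s^2 - s - 20) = (s + 1)*(s + 4)*(s - 5)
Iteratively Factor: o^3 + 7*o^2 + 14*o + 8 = (o + 4)*(o^2 + 3*o + 2) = (o + 1)*(o + 4)*(o + 2)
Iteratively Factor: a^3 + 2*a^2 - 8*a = (a + 4)*(a^2 - 2*a) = a*(a + 4)*(a - 2)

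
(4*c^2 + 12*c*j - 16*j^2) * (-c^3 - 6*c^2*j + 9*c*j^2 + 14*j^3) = -4*c^5 - 36*c^4*j - 20*c^3*j^2 + 260*c^2*j^3 + 24*c*j^4 - 224*j^5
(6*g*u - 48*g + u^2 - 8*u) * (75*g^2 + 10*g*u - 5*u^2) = 450*g^3*u - 3600*g^3 + 135*g^2*u^2 - 1080*g^2*u - 20*g*u^3 + 160*g*u^2 - 5*u^4 + 40*u^3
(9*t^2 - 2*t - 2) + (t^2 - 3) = 10*t^2 - 2*t - 5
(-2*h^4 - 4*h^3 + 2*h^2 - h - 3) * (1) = -2*h^4 - 4*h^3 + 2*h^2 - h - 3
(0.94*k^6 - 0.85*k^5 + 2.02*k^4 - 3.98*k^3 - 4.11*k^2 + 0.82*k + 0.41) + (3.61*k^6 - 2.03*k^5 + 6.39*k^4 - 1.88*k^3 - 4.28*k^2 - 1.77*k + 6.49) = 4.55*k^6 - 2.88*k^5 + 8.41*k^4 - 5.86*k^3 - 8.39*k^2 - 0.95*k + 6.9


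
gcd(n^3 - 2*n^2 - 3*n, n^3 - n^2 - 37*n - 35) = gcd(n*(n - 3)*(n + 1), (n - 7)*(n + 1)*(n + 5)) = n + 1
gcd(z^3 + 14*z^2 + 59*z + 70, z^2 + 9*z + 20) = z + 5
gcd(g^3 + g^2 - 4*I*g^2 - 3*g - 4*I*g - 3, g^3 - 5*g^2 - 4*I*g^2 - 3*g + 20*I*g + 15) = g^2 - 4*I*g - 3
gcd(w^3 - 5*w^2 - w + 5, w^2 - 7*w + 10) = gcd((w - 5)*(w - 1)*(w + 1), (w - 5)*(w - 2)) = w - 5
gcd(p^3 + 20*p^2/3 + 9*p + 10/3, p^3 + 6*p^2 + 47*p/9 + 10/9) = p^2 + 17*p/3 + 10/3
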